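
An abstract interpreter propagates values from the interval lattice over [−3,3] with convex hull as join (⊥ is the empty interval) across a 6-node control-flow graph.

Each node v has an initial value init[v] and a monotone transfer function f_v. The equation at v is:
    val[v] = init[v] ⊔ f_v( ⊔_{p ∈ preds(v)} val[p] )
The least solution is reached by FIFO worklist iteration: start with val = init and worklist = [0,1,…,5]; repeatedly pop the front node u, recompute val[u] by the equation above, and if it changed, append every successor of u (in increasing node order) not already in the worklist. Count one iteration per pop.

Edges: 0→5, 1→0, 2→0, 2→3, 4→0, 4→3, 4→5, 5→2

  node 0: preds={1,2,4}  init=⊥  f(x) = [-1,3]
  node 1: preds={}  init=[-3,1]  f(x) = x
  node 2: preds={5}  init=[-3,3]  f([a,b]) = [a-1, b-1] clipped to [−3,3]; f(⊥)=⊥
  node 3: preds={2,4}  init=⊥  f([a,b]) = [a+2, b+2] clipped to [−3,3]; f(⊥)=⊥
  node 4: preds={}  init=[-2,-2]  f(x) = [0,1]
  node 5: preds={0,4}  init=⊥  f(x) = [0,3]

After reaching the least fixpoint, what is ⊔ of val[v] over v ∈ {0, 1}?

[-3,3]

Trace (9 dequeues):
  [1] u=0 | in [-3,3] | out [-1,3] | prev ⊥ | push {}
  [2] u=1 | in ⊥ | out [-3,1] | ==
  [3] u=2 | in ⊥ | out [-3,3] | ==
  [4] u=3 | in [-3,3] | out [-1,3] | prev ⊥ | push {}
  [5] u=4 | in ⊥ | out [-2,1] | prev [-2,-2] | push {0,3}
  [6] u=5 | in [-2,3] | out [0,3] | prev ⊥ | push {2}
  [7] u=0 | in [-3,3] | out [-1,3] | ==
  [8] u=3 | in [-3,3] | out [-1,3] | ==
  [9] u=2 | in [0,3] | out [-3,3] | ==

Converged values:
  [0] [-1,3]
  [1] [-3,1]
  [2] [-3,3]
  [3] [-1,3]
  [4] [-2,1]
  [5] [0,3]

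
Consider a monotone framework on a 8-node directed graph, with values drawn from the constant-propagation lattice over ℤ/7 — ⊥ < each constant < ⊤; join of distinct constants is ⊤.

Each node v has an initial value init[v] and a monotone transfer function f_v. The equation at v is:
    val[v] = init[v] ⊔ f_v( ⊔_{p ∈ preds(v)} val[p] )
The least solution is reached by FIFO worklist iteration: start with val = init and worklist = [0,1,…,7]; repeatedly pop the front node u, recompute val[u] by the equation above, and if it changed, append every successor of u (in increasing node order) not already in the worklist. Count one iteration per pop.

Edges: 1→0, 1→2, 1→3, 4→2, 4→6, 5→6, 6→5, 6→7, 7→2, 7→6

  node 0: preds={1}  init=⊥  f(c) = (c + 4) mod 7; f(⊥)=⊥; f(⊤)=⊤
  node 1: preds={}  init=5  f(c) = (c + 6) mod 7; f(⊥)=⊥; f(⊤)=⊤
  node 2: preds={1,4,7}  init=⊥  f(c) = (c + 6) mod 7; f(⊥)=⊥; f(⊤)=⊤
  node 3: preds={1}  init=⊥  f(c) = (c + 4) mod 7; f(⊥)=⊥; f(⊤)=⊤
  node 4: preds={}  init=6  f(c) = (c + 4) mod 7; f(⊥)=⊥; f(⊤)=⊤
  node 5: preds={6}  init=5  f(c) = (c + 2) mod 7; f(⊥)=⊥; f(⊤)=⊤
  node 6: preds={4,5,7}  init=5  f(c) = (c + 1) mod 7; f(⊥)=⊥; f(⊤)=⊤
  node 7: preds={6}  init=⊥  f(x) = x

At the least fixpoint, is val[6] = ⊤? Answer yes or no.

yes

Worklist (11 pops):
  #1 pop 0: in=5 → 2 (was ⊥); enqueue []
  #2 pop 1: in=⊥ → 5 (no change)
  #3 pop 2: in=⊤ → ⊤ (was ⊥); enqueue []
  #4 pop 3: in=5 → 2 (was ⊥); enqueue []
  #5 pop 4: in=⊥ → 6 (no change)
  #6 pop 5: in=5 → ⊤ (was 5); enqueue []
  #7 pop 6: in=⊤ → ⊤ (was 5); enqueue [5]
  #8 pop 7: in=⊤ → ⊤ (was ⊥); enqueue [2,6]
  #9 pop 5: in=⊤ → ⊤ (no change)
  #10 pop 2: in=⊤ → ⊤ (no change)
  #11 pop 6: in=⊤ → ⊤ (no change)

Fixpoint:
  val[0] = 2
  val[1] = 5
  val[2] = ⊤
  val[3] = 2
  val[4] = 6
  val[5] = ⊤
  val[6] = ⊤
  val[7] = ⊤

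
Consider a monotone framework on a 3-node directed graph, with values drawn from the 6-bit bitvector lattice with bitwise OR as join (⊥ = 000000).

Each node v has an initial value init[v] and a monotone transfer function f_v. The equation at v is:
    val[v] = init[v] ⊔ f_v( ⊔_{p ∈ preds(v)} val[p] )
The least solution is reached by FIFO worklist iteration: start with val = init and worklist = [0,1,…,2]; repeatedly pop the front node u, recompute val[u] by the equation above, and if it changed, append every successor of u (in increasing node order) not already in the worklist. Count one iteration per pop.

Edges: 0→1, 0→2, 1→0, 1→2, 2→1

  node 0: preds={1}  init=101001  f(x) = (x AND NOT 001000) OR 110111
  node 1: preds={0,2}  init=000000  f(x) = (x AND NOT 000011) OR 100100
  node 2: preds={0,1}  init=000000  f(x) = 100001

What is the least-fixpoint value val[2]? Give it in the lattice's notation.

Trace (5 dequeues):
  [1] u=0 | in 000000 | out 111111 | prev 101001 | push {}
  [2] u=1 | in 111111 | out 111100 | prev 000000 | push {0}
  [3] u=2 | in 111111 | out 100001 | prev 000000 | push {1}
  [4] u=0 | in 111100 | out 111111 | ==
  [5] u=1 | in 111111 | out 111100 | ==

Converged values:
  [0] 111111
  [1] 111100
  [2] 100001

100001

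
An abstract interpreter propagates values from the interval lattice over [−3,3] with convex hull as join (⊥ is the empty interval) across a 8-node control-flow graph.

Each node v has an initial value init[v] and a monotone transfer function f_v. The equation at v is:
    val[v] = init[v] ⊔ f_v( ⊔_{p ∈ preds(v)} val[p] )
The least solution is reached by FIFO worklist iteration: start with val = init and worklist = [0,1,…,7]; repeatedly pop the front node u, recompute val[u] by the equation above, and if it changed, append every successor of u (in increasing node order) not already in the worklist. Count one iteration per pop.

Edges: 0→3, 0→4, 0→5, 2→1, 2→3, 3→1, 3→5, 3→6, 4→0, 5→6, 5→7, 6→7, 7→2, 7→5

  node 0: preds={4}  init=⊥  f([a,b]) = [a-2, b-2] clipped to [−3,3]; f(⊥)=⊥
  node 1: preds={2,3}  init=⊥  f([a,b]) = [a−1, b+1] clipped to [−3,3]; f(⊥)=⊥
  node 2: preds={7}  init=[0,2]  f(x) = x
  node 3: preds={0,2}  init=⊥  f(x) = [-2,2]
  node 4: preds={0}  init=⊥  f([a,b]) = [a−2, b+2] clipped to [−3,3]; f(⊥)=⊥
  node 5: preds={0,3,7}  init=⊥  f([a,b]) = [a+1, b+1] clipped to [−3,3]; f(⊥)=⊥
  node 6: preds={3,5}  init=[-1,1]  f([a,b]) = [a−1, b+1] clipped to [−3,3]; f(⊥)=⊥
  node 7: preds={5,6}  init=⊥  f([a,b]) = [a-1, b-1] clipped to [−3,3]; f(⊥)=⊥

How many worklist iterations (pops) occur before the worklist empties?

Worklist (15 pops):
  #1 pop 0: in=⊥ → ⊥ (no change)
  #2 pop 1: in=[0,2] → [-1,3] (was ⊥); enqueue []
  #3 pop 2: in=⊥ → [0,2] (no change)
  #4 pop 3: in=[0,2] → [-2,2] (was ⊥); enqueue [1]
  #5 pop 4: in=⊥ → ⊥ (no change)
  #6 pop 5: in=[-2,2] → [-1,3] (was ⊥); enqueue []
  #7 pop 6: in=[-2,3] → [-3,3] (was [-1,1]); enqueue []
  #8 pop 7: in=[-3,3] → [-3,2] (was ⊥); enqueue [2,5]
  #9 pop 1: in=[-2,2] → [-3,3] (was [-1,3]); enqueue []
  #10 pop 2: in=[-3,2] → [-3,2] (was [0,2]); enqueue [1,3]
  #11 pop 5: in=[-3,2] → [-2,3] (was [-1,3]); enqueue [6,7]
  #12 pop 1: in=[-3,2] → [-3,3] (no change)
  #13 pop 3: in=[-3,2] → [-2,2] (no change)
  #14 pop 6: in=[-2,3] → [-3,3] (no change)
  #15 pop 7: in=[-3,3] → [-3,2] (no change)

Fixpoint:
  val[0] = ⊥
  val[1] = [-3,3]
  val[2] = [-3,2]
  val[3] = [-2,2]
  val[4] = ⊥
  val[5] = [-2,3]
  val[6] = [-3,3]
  val[7] = [-3,2]

15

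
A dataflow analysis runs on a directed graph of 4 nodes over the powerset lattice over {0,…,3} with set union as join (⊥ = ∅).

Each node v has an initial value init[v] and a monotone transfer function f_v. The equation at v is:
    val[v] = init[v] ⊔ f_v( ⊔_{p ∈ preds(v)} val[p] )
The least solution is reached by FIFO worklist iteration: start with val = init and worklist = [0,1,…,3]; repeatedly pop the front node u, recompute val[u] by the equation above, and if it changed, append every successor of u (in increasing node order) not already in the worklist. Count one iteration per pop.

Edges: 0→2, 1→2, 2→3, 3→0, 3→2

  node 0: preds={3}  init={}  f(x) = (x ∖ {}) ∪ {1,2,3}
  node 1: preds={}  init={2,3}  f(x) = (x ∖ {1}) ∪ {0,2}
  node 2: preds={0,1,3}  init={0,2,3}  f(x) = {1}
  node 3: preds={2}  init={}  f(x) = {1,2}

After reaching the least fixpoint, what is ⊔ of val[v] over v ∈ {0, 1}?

Trace (6 dequeues):
  [1] u=0 | in {} | out {1,2,3} | prev {} | push {}
  [2] u=1 | in {} | out {0,2,3} | prev {2,3} | push {}
  [3] u=2 | in {0,1,2,3} | out {0,1,2,3} | prev {0,2,3} | push {}
  [4] u=3 | in {0,1,2,3} | out {1,2} | prev {} | push {0,2}
  [5] u=0 | in {1,2} | out {1,2,3} | ==
  [6] u=2 | in {0,1,2,3} | out {0,1,2,3} | ==

Converged values:
  [0] {1,2,3}
  [1] {0,2,3}
  [2] {0,1,2,3}
  [3] {1,2}

{0,1,2,3}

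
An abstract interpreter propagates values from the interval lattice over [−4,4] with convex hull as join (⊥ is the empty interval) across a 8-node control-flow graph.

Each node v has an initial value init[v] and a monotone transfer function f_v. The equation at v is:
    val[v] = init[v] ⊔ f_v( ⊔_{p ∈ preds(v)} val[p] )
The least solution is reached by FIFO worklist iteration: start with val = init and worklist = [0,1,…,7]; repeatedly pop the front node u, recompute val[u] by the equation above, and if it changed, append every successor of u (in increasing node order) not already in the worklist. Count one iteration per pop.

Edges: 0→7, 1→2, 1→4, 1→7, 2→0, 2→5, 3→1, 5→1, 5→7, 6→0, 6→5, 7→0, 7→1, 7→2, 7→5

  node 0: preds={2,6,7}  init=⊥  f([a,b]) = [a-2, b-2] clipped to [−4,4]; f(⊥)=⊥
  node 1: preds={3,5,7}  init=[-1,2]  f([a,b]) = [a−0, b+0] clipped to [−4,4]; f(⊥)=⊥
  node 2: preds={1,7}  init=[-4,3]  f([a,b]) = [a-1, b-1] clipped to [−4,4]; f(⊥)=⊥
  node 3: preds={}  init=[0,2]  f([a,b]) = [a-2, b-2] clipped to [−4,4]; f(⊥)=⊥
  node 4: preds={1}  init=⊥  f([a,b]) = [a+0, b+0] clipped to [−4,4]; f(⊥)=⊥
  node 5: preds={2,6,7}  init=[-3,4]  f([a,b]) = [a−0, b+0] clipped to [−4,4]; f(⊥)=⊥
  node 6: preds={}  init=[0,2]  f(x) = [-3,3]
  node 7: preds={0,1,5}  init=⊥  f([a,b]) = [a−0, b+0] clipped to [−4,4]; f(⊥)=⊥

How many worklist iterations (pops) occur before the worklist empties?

14

Worklist (14 pops):
  #1 pop 0: in=[-4,3] → [-4,1] (was ⊥); enqueue []
  #2 pop 1: in=[-3,4] → [-3,4] (was [-1,2]); enqueue []
  #3 pop 2: in=[-3,4] → [-4,3] (no change)
  #4 pop 3: in=⊥ → [0,2] (no change)
  #5 pop 4: in=[-3,4] → [-3,4] (was ⊥); enqueue []
  #6 pop 5: in=[-4,3] → [-4,4] (was [-3,4]); enqueue [1]
  #7 pop 6: in=⊥ → [-3,3] (was [0,2]); enqueue [0,5]
  #8 pop 7: in=[-4,4] → [-4,4] (was ⊥); enqueue [2]
  #9 pop 1: in=[-4,4] → [-4,4] (was [-3,4]); enqueue [4,7]
  #10 pop 0: in=[-4,4] → [-4,2] (was [-4,1]); enqueue []
  #11 pop 5: in=[-4,4] → [-4,4] (no change)
  #12 pop 2: in=[-4,4] → [-4,3] (no change)
  #13 pop 4: in=[-4,4] → [-4,4] (was [-3,4]); enqueue []
  #14 pop 7: in=[-4,4] → [-4,4] (no change)

Fixpoint:
  val[0] = [-4,2]
  val[1] = [-4,4]
  val[2] = [-4,3]
  val[3] = [0,2]
  val[4] = [-4,4]
  val[5] = [-4,4]
  val[6] = [-3,3]
  val[7] = [-4,4]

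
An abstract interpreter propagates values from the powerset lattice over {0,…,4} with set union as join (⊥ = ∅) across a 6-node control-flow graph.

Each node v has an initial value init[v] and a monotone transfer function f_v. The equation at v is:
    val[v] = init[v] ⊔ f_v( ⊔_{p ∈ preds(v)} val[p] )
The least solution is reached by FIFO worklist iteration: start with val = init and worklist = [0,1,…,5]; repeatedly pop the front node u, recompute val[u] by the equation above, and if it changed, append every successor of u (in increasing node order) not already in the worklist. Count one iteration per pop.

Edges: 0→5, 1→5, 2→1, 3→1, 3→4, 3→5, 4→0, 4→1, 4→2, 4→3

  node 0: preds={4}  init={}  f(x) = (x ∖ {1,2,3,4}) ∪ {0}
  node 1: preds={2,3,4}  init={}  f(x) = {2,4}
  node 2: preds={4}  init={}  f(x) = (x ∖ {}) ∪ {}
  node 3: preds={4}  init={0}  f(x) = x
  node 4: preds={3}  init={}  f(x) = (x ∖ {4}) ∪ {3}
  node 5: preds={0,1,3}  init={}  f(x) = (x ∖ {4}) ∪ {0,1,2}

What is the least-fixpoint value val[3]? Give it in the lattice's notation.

{0,3}

Worklist (13 pops):
  #1 pop 0: in={} → {0} (was {}); enqueue []
  #2 pop 1: in={0} → {2,4} (was {}); enqueue []
  #3 pop 2: in={} → {} (no change)
  #4 pop 3: in={} → {0} (no change)
  #5 pop 4: in={0} → {0,3} (was {}); enqueue [0,1,2,3]
  #6 pop 5: in={0,2,4} → {0,1,2} (was {}); enqueue []
  #7 pop 0: in={0,3} → {0} (no change)
  #8 pop 1: in={0,3} → {2,4} (no change)
  #9 pop 2: in={0,3} → {0,3} (was {}); enqueue [1]
  #10 pop 3: in={0,3} → {0,3} (was {0}); enqueue [4,5]
  #11 pop 1: in={0,3} → {2,4} (no change)
  #12 pop 4: in={0,3} → {0,3} (no change)
  #13 pop 5: in={0,2,3,4} → {0,1,2,3} (was {0,1,2}); enqueue []

Fixpoint:
  val[0] = {0}
  val[1] = {2,4}
  val[2] = {0,3}
  val[3] = {0,3}
  val[4] = {0,3}
  val[5] = {0,1,2,3}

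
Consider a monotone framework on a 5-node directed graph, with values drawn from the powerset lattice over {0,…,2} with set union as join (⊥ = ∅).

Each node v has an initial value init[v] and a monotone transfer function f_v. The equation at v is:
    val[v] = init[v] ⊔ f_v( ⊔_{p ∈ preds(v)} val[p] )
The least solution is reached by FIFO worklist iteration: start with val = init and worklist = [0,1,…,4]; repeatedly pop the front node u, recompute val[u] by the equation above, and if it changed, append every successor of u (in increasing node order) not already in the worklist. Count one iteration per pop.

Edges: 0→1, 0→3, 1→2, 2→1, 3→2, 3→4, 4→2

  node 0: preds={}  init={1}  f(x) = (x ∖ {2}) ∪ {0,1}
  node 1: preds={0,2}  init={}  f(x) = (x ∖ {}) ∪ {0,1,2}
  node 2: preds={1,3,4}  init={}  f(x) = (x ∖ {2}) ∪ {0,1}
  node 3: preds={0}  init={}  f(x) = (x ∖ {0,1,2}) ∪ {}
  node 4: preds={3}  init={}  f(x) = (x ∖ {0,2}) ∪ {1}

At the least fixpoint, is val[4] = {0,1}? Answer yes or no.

Iteration log — 7 steps:
  step 1. node 0  ⊔preds={}  new={0,1}  old={1}  +wl: 
  step 2. node 1  ⊔preds={0,1}  new={0,1,2}  old={}  +wl: 
  step 3. node 2  ⊔preds={0,1,2}  new={0,1}  old={}  +wl: 1
  step 4. node 3  ⊔preds={0,1}  new={}  stable
  step 5. node 4  ⊔preds={}  new={1}  old={}  +wl: 2
  step 6. node 1  ⊔preds={0,1}  new={0,1,2}  stable
  step 7. node 2  ⊔preds={0,1,2}  new={0,1}  stable

Least fixpoint reached:
  node 0: {0,1}
  node 1: {0,1,2}
  node 2: {0,1}
  node 3: {}
  node 4: {1}

no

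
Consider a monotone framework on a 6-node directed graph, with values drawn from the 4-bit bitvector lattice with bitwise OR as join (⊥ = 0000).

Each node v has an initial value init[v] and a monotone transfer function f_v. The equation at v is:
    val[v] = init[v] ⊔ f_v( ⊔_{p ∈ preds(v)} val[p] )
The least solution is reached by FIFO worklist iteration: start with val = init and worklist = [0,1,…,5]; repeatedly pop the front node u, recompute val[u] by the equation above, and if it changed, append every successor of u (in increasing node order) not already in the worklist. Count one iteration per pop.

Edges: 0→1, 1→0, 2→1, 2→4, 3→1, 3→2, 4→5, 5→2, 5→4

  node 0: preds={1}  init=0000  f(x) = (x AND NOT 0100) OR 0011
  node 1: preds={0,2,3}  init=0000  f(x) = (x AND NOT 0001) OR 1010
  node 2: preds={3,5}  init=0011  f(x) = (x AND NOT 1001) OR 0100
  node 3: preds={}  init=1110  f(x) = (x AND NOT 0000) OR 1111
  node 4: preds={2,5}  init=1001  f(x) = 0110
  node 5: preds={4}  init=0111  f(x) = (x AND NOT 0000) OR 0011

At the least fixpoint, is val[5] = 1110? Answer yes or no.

Trace (10 dequeues):
  [1] u=0 | in 0000 | out 0011 | prev 0000 | push {}
  [2] u=1 | in 1111 | out 1110 | prev 0000 | push {0}
  [3] u=2 | in 1111 | out 0111 | prev 0011 | push {1}
  [4] u=3 | in 0000 | out 1111 | prev 1110 | push {2}
  [5] u=4 | in 0111 | out 1111 | prev 1001 | push {}
  [6] u=5 | in 1111 | out 1111 | prev 0111 | push {4}
  [7] u=0 | in 1110 | out 1011 | prev 0011 | push {}
  [8] u=1 | in 1111 | out 1110 | ==
  [9] u=2 | in 1111 | out 0111 | ==
  [10] u=4 | in 1111 | out 1111 | ==

Converged values:
  [0] 1011
  [1] 1110
  [2] 0111
  [3] 1111
  [4] 1111
  [5] 1111

no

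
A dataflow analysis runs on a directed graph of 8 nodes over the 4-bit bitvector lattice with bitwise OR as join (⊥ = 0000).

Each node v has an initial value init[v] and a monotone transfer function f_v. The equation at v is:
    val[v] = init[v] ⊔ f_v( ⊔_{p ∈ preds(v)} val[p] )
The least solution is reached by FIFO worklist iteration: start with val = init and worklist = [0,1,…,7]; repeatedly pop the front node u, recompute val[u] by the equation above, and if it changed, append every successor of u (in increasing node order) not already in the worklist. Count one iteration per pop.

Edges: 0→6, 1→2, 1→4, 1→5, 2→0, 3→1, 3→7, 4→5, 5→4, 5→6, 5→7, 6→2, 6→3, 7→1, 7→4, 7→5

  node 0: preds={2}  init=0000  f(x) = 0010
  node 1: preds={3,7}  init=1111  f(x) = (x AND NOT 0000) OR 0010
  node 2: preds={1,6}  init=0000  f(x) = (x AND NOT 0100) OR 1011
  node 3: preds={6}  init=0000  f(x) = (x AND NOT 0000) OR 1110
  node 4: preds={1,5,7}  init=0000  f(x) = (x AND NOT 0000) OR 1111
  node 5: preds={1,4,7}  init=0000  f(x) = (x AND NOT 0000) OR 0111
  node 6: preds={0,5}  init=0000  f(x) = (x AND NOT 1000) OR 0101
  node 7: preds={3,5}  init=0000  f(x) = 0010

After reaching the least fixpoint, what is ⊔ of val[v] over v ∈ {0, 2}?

Worklist (16 pops):
  #1 pop 0: in=0000 → 0010 (was 0000); enqueue []
  #2 pop 1: in=0000 → 1111 (no change)
  #3 pop 2: in=1111 → 1011 (was 0000); enqueue [0]
  #4 pop 3: in=0000 → 1110 (was 0000); enqueue [1]
  #5 pop 4: in=1111 → 1111 (was 0000); enqueue []
  #6 pop 5: in=1111 → 1111 (was 0000); enqueue [4]
  #7 pop 6: in=1111 → 0111 (was 0000); enqueue [2,3]
  #8 pop 7: in=1111 → 0010 (was 0000); enqueue [5]
  #9 pop 0: in=1011 → 0010 (no change)
  #10 pop 1: in=1110 → 1111 (no change)
  #11 pop 4: in=1111 → 1111 (no change)
  #12 pop 2: in=1111 → 1011 (no change)
  #13 pop 3: in=0111 → 1111 (was 1110); enqueue [1,7]
  #14 pop 5: in=1111 → 1111 (no change)
  #15 pop 1: in=1111 → 1111 (no change)
  #16 pop 7: in=1111 → 0010 (no change)

Fixpoint:
  val[0] = 0010
  val[1] = 1111
  val[2] = 1011
  val[3] = 1111
  val[4] = 1111
  val[5] = 1111
  val[6] = 0111
  val[7] = 0010

1011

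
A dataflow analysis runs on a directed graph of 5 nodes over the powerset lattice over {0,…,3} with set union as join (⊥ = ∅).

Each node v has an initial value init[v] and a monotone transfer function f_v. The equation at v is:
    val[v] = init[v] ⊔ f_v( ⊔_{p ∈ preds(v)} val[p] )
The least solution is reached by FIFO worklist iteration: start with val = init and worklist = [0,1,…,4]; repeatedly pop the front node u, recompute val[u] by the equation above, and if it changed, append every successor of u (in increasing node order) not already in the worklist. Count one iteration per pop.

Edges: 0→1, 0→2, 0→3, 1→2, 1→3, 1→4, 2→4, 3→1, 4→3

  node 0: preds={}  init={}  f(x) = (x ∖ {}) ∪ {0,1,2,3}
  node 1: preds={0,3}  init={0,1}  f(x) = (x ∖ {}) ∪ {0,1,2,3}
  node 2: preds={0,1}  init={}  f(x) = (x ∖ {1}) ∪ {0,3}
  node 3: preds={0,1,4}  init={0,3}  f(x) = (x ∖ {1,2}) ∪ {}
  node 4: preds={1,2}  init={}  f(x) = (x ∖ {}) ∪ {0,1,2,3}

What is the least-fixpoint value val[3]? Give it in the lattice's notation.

Iteration log — 6 steps:
  step 1. node 0  ⊔preds={}  new={0,1,2,3}  old={}  +wl: 
  step 2. node 1  ⊔preds={0,1,2,3}  new={0,1,2,3}  old={0,1}  +wl: 
  step 3. node 2  ⊔preds={0,1,2,3}  new={0,2,3}  old={}  +wl: 
  step 4. node 3  ⊔preds={0,1,2,3}  new={0,3}  stable
  step 5. node 4  ⊔preds={0,1,2,3}  new={0,1,2,3}  old={}  +wl: 3
  step 6. node 3  ⊔preds={0,1,2,3}  new={0,3}  stable

Least fixpoint reached:
  node 0: {0,1,2,3}
  node 1: {0,1,2,3}
  node 2: {0,2,3}
  node 3: {0,3}
  node 4: {0,1,2,3}

{0,3}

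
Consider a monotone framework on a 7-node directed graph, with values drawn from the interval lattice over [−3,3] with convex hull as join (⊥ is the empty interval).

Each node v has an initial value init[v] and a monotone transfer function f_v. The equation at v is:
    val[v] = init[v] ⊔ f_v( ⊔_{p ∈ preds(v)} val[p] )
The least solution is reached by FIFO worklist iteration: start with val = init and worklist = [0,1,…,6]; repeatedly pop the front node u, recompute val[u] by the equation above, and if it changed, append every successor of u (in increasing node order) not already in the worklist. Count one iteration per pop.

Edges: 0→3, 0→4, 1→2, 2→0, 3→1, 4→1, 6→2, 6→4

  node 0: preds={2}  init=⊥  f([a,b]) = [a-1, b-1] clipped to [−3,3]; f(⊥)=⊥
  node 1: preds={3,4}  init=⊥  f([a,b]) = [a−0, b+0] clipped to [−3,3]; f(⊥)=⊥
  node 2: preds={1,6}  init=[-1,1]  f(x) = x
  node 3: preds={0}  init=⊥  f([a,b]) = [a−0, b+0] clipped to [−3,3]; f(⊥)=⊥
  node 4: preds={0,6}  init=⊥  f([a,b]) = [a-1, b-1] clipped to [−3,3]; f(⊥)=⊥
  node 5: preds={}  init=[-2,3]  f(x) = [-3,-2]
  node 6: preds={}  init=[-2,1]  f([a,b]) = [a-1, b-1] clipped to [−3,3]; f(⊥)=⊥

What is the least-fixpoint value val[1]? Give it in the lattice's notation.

[-3,0]

Trace (14 dequeues):
  [1] u=0 | in [-1,1] | out [-2,0] | prev ⊥ | push {}
  [2] u=1 | in ⊥ | out ⊥ | ==
  [3] u=2 | in [-2,1] | out [-2,1] | prev [-1,1] | push {0}
  [4] u=3 | in [-2,0] | out [-2,0] | prev ⊥ | push {1}
  [5] u=4 | in [-2,1] | out [-3,0] | prev ⊥ | push {}
  [6] u=5 | in ⊥ | out [-3,3] | prev [-2,3] | push {}
  [7] u=6 | in ⊥ | out [-2,1] | ==
  [8] u=0 | in [-2,1] | out [-3,0] | prev [-2,0] | push {3,4}
  [9] u=1 | in [-3,0] | out [-3,0] | prev ⊥ | push {2}
  [10] u=3 | in [-3,0] | out [-3,0] | prev [-2,0] | push {1}
  [11] u=4 | in [-3,1] | out [-3,0] | ==
  [12] u=2 | in [-3,1] | out [-3,1] | prev [-2,1] | push {0}
  [13] u=1 | in [-3,0] | out [-3,0] | ==
  [14] u=0 | in [-3,1] | out [-3,0] | ==

Converged values:
  [0] [-3,0]
  [1] [-3,0]
  [2] [-3,1]
  [3] [-3,0]
  [4] [-3,0]
  [5] [-3,3]
  [6] [-2,1]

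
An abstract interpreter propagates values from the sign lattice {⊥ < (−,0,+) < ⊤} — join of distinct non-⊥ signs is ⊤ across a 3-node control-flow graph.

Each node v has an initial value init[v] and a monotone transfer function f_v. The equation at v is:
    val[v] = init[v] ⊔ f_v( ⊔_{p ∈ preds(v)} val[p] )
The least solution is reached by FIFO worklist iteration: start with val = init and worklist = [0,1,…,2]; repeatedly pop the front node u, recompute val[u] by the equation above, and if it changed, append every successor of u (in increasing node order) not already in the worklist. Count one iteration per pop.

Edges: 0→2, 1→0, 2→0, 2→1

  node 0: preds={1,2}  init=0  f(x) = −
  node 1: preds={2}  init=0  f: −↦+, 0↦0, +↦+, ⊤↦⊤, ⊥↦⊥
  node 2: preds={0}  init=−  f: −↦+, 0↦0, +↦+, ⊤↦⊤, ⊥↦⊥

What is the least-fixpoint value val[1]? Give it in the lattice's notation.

Trace (5 dequeues):
  [1] u=0 | in ⊤ | out ⊤ | prev 0 | push {}
  [2] u=1 | in − | out ⊤ | prev 0 | push {0}
  [3] u=2 | in ⊤ | out ⊤ | prev − | push {1}
  [4] u=0 | in ⊤ | out ⊤ | ==
  [5] u=1 | in ⊤ | out ⊤ | ==

Converged values:
  [0] ⊤
  [1] ⊤
  [2] ⊤

⊤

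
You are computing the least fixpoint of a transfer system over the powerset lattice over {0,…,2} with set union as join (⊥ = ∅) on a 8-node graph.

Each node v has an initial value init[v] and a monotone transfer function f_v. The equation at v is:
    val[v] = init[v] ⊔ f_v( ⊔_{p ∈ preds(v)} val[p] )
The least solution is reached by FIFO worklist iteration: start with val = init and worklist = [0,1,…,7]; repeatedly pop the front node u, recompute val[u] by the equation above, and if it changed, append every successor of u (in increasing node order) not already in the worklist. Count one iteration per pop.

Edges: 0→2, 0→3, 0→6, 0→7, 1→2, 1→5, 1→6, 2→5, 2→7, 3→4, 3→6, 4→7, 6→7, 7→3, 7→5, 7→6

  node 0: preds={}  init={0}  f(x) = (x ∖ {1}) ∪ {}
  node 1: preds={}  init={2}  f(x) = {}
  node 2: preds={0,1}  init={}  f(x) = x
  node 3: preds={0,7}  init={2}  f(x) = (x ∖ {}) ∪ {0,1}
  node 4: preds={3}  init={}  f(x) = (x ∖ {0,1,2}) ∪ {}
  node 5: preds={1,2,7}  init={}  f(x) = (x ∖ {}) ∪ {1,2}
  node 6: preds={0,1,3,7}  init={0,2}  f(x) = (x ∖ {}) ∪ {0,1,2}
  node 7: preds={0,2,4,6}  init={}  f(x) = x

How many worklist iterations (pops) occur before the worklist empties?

Worklist (11 pops):
  #1 pop 0: in={} → {0} (no change)
  #2 pop 1: in={} → {2} (no change)
  #3 pop 2: in={0,2} → {0,2} (was {}); enqueue []
  #4 pop 3: in={0} → {0,1,2} (was {2}); enqueue []
  #5 pop 4: in={0,1,2} → {} (no change)
  #6 pop 5: in={0,2} → {0,1,2} (was {}); enqueue []
  #7 pop 6: in={0,1,2} → {0,1,2} (was {0,2}); enqueue []
  #8 pop 7: in={0,1,2} → {0,1,2} (was {}); enqueue [3,5,6]
  #9 pop 3: in={0,1,2} → {0,1,2} (no change)
  #10 pop 5: in={0,1,2} → {0,1,2} (no change)
  #11 pop 6: in={0,1,2} → {0,1,2} (no change)

Fixpoint:
  val[0] = {0}
  val[1] = {2}
  val[2] = {0,2}
  val[3] = {0,1,2}
  val[4] = {}
  val[5] = {0,1,2}
  val[6] = {0,1,2}
  val[7] = {0,1,2}

11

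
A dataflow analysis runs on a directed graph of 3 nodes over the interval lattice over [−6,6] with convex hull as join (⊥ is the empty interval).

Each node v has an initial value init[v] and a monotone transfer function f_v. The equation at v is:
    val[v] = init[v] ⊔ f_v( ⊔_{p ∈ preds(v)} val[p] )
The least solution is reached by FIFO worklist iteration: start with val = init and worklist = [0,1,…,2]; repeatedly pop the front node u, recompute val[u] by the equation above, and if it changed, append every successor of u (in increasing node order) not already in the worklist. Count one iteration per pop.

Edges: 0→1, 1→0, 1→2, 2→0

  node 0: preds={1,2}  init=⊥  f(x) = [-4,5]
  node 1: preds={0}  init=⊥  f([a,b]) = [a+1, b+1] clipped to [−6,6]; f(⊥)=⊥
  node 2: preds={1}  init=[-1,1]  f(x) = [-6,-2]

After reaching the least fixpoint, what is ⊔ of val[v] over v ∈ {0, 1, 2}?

Iteration log — 4 steps:
  step 1. node 0  ⊔preds=[-1,1]  new=[-4,5]  old=⊥  +wl: 
  step 2. node 1  ⊔preds=[-4,5]  new=[-3,6]  old=⊥  +wl: 0
  step 3. node 2  ⊔preds=[-3,6]  new=[-6,1]  old=[-1,1]  +wl: 
  step 4. node 0  ⊔preds=[-6,6]  new=[-4,5]  stable

Least fixpoint reached:
  node 0: [-4,5]
  node 1: [-3,6]
  node 2: [-6,1]

[-6,6]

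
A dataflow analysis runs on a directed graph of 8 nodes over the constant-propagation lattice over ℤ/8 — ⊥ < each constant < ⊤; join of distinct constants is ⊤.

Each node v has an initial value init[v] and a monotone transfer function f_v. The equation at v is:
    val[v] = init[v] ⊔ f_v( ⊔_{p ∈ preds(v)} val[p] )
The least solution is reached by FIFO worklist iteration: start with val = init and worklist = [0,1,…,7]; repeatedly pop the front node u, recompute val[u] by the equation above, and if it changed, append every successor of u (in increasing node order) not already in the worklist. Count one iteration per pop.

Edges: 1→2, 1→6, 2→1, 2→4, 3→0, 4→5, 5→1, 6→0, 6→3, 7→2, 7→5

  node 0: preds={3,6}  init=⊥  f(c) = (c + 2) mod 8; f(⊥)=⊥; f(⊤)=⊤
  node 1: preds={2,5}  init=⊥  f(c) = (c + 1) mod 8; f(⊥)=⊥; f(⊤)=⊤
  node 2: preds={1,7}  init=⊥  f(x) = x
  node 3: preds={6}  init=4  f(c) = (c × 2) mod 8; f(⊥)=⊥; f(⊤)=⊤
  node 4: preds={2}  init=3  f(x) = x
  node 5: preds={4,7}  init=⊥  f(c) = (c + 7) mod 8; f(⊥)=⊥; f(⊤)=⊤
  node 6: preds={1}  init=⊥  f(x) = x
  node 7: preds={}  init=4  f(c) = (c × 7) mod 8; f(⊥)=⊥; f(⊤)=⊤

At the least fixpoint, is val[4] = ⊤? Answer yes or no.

Trace (16 dequeues):
  [1] u=0 | in 4 | out 6 | prev ⊥ | push {}
  [2] u=1 | in ⊥ | out ⊥ | ==
  [3] u=2 | in 4 | out 4 | prev ⊥ | push {1}
  [4] u=3 | in ⊥ | out 4 | ==
  [5] u=4 | in 4 | out ⊤ | prev 3 | push {}
  [6] u=5 | in ⊤ | out ⊤ | prev ⊥ | push {}
  [7] u=6 | in ⊥ | out ⊥ | ==
  [8] u=7 | in ⊥ | out 4 | ==
  [9] u=1 | in ⊤ | out ⊤ | prev ⊥ | push {2,6}
  [10] u=2 | in ⊤ | out ⊤ | prev 4 | push {1,4}
  [11] u=6 | in ⊤ | out ⊤ | prev ⊥ | push {0,3}
  [12] u=1 | in ⊤ | out ⊤ | ==
  [13] u=4 | in ⊤ | out ⊤ | ==
  [14] u=0 | in ⊤ | out ⊤ | prev 6 | push {}
  [15] u=3 | in ⊤ | out ⊤ | prev 4 | push {0}
  [16] u=0 | in ⊤ | out ⊤ | ==

Converged values:
  [0] ⊤
  [1] ⊤
  [2] ⊤
  [3] ⊤
  [4] ⊤
  [5] ⊤
  [6] ⊤
  [7] 4

yes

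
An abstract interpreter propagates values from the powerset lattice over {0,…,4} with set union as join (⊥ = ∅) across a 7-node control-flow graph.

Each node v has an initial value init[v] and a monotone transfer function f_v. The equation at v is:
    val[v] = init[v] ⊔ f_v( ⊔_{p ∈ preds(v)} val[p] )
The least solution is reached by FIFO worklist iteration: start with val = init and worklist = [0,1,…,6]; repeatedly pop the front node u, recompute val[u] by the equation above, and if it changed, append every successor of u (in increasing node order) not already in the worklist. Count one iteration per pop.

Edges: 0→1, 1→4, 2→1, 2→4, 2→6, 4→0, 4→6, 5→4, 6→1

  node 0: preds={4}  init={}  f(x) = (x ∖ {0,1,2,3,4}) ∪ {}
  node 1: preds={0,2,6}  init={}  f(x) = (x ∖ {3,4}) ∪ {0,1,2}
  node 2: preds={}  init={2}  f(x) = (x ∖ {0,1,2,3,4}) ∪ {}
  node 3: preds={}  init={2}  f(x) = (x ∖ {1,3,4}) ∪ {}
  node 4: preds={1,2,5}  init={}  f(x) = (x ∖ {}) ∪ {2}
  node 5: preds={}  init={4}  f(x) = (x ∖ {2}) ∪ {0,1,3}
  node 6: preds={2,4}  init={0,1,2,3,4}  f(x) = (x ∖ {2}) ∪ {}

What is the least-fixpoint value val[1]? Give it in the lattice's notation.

{0,1,2}

Trace (11 dequeues):
  [1] u=0 | in {} | out {} | ==
  [2] u=1 | in {0,1,2,3,4} | out {0,1,2} | prev {} | push {}
  [3] u=2 | in {} | out {2} | ==
  [4] u=3 | in {} | out {2} | ==
  [5] u=4 | in {0,1,2,4} | out {0,1,2,4} | prev {} | push {0}
  [6] u=5 | in {} | out {0,1,3,4} | prev {4} | push {4}
  [7] u=6 | in {0,1,2,4} | out {0,1,2,3,4} | ==
  [8] u=0 | in {0,1,2,4} | out {} | ==
  [9] u=4 | in {0,1,2,3,4} | out {0,1,2,3,4} | prev {0,1,2,4} | push {0,6}
  [10] u=0 | in {0,1,2,3,4} | out {} | ==
  [11] u=6 | in {0,1,2,3,4} | out {0,1,2,3,4} | ==

Converged values:
  [0] {}
  [1] {0,1,2}
  [2] {2}
  [3] {2}
  [4] {0,1,2,3,4}
  [5] {0,1,3,4}
  [6] {0,1,2,3,4}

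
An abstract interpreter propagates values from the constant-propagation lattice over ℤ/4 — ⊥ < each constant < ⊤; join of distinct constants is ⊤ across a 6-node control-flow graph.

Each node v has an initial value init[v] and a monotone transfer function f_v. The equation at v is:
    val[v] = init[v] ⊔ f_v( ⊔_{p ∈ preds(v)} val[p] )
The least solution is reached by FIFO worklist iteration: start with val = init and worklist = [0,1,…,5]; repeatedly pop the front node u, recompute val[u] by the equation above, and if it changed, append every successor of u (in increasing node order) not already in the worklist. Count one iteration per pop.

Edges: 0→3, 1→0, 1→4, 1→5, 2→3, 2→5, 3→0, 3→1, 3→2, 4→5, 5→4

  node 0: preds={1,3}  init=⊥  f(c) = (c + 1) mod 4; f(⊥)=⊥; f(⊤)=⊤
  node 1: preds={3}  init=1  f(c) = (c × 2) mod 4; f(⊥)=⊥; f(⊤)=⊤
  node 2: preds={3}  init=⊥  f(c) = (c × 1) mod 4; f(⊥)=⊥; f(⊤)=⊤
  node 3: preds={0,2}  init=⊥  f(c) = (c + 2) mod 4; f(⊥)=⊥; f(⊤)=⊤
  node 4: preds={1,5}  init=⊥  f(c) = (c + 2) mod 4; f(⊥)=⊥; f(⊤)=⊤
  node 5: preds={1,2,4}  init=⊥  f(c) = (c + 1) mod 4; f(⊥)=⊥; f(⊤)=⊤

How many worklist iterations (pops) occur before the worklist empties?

17

Trace (17 dequeues):
  [1] u=0 | in 1 | out 2 | prev ⊥ | push {}
  [2] u=1 | in ⊥ | out 1 | ==
  [3] u=2 | in ⊥ | out ⊥ | ==
  [4] u=3 | in 2 | out 0 | prev ⊥ | push {0,1,2}
  [5] u=4 | in 1 | out 3 | prev ⊥ | push {}
  [6] u=5 | in ⊤ | out ⊤ | prev ⊥ | push {4}
  [7] u=0 | in ⊤ | out ⊤ | prev 2 | push {3}
  [8] u=1 | in 0 | out ⊤ | prev 1 | push {0,5}
  [9] u=2 | in 0 | out 0 | prev ⊥ | push {}
  [10] u=4 | in ⊤ | out ⊤ | prev 3 | push {}
  [11] u=3 | in ⊤ | out ⊤ | prev 0 | push {1,2}
  [12] u=0 | in ⊤ | out ⊤ | ==
  [13] u=5 | in ⊤ | out ⊤ | ==
  [14] u=1 | in ⊤ | out ⊤ | ==
  [15] u=2 | in ⊤ | out ⊤ | prev 0 | push {3,5}
  [16] u=3 | in ⊤ | out ⊤ | ==
  [17] u=5 | in ⊤ | out ⊤ | ==

Converged values:
  [0] ⊤
  [1] ⊤
  [2] ⊤
  [3] ⊤
  [4] ⊤
  [5] ⊤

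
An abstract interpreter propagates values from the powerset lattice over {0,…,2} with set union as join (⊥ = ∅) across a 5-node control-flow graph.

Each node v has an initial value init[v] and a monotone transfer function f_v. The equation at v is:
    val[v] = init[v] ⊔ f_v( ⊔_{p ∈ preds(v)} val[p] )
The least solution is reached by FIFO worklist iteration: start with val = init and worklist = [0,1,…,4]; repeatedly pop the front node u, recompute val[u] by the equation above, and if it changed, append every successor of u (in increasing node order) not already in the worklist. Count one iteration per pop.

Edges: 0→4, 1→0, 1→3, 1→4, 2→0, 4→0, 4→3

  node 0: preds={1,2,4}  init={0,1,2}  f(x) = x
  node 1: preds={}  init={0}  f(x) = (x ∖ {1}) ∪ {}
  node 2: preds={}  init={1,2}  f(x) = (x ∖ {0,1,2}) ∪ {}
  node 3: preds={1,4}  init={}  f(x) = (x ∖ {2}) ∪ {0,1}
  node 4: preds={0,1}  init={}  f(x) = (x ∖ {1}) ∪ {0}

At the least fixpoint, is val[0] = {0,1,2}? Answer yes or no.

yes

Trace (7 dequeues):
  [1] u=0 | in {0,1,2} | out {0,1,2} | ==
  [2] u=1 | in {} | out {0} | ==
  [3] u=2 | in {} | out {1,2} | ==
  [4] u=3 | in {0} | out {0,1} | prev {} | push {}
  [5] u=4 | in {0,1,2} | out {0,2} | prev {} | push {0,3}
  [6] u=0 | in {0,1,2} | out {0,1,2} | ==
  [7] u=3 | in {0,2} | out {0,1} | ==

Converged values:
  [0] {0,1,2}
  [1] {0}
  [2] {1,2}
  [3] {0,1}
  [4] {0,2}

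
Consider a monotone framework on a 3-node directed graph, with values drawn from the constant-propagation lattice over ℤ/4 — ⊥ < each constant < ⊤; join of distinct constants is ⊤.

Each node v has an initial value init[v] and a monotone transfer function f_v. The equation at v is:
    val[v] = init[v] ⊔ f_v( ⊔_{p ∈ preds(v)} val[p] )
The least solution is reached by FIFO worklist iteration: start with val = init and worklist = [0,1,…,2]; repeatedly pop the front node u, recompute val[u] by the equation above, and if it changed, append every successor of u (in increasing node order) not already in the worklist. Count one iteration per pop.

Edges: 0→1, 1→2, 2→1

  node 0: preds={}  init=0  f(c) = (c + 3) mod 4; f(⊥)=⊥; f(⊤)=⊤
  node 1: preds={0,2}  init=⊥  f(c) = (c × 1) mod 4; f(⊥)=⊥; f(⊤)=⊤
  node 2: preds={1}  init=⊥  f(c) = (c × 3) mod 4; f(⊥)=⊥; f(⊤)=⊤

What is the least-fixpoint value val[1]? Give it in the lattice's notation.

0

Trace (4 dequeues):
  [1] u=0 | in ⊥ | out 0 | ==
  [2] u=1 | in 0 | out 0 | prev ⊥ | push {}
  [3] u=2 | in 0 | out 0 | prev ⊥ | push {1}
  [4] u=1 | in 0 | out 0 | ==

Converged values:
  [0] 0
  [1] 0
  [2] 0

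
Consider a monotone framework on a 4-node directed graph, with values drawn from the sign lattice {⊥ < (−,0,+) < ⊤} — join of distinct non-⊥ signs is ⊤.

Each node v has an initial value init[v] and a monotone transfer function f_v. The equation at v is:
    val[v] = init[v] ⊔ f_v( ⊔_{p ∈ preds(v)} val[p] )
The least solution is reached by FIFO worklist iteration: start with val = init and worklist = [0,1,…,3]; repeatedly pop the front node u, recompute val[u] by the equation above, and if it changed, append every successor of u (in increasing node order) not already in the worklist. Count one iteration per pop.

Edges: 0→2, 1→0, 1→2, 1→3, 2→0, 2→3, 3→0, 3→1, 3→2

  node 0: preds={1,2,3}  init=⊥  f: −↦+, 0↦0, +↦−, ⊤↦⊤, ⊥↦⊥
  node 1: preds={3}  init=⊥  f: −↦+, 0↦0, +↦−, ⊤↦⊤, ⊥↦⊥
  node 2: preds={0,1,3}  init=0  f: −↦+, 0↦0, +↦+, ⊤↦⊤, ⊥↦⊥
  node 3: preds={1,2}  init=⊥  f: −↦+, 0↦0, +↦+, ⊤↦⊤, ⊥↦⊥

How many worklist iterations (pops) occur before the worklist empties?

Iteration log — 9 steps:
  step 1. node 0  ⊔preds=0  new=0  old=⊥  +wl: 
  step 2. node 1  ⊔preds=⊥  new=⊥  stable
  step 3. node 2  ⊔preds=0  new=0  stable
  step 4. node 3  ⊔preds=0  new=0  old=⊥  +wl: 0,1,2
  step 5. node 0  ⊔preds=0  new=0  stable
  step 6. node 1  ⊔preds=0  new=0  old=⊥  +wl: 0,3
  step 7. node 2  ⊔preds=0  new=0  stable
  step 8. node 0  ⊔preds=0  new=0  stable
  step 9. node 3  ⊔preds=0  new=0  stable

Least fixpoint reached:
  node 0: 0
  node 1: 0
  node 2: 0
  node 3: 0

9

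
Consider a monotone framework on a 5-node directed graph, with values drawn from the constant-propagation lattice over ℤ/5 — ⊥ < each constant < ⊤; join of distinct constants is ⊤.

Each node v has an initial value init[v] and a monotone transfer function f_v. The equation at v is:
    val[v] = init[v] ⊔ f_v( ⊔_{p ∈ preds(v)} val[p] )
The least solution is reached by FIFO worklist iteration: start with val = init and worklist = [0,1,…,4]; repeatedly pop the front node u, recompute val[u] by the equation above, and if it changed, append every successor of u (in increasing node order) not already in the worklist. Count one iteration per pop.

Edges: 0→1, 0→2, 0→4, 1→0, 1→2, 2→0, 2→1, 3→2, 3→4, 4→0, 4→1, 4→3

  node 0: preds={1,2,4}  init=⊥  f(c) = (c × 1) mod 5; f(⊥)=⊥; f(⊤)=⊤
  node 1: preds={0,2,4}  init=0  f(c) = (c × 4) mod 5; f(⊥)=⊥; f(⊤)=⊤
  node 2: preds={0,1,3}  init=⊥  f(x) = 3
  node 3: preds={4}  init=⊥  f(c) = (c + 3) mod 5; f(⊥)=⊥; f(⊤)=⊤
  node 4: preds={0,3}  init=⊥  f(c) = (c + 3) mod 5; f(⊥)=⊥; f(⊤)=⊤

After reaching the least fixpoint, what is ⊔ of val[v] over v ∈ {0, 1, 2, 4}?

Worklist (15 pops):
  #1 pop 0: in=0 → 0 (was ⊥); enqueue []
  #2 pop 1: in=0 → 0 (no change)
  #3 pop 2: in=0 → 3 (was ⊥); enqueue [0,1]
  #4 pop 3: in=⊥ → ⊥ (no change)
  #5 pop 4: in=0 → 3 (was ⊥); enqueue [3]
  #6 pop 0: in=⊤ → ⊤ (was 0); enqueue [2,4]
  #7 pop 1: in=⊤ → ⊤ (was 0); enqueue [0]
  #8 pop 3: in=3 → 1 (was ⊥); enqueue []
  #9 pop 2: in=⊤ → 3 (no change)
  #10 pop 4: in=⊤ → ⊤ (was 3); enqueue [1,3]
  #11 pop 0: in=⊤ → ⊤ (no change)
  #12 pop 1: in=⊤ → ⊤ (no change)
  #13 pop 3: in=⊤ → ⊤ (was 1); enqueue [2,4]
  #14 pop 2: in=⊤ → 3 (no change)
  #15 pop 4: in=⊤ → ⊤ (no change)

Fixpoint:
  val[0] = ⊤
  val[1] = ⊤
  val[2] = 3
  val[3] = ⊤
  val[4] = ⊤

⊤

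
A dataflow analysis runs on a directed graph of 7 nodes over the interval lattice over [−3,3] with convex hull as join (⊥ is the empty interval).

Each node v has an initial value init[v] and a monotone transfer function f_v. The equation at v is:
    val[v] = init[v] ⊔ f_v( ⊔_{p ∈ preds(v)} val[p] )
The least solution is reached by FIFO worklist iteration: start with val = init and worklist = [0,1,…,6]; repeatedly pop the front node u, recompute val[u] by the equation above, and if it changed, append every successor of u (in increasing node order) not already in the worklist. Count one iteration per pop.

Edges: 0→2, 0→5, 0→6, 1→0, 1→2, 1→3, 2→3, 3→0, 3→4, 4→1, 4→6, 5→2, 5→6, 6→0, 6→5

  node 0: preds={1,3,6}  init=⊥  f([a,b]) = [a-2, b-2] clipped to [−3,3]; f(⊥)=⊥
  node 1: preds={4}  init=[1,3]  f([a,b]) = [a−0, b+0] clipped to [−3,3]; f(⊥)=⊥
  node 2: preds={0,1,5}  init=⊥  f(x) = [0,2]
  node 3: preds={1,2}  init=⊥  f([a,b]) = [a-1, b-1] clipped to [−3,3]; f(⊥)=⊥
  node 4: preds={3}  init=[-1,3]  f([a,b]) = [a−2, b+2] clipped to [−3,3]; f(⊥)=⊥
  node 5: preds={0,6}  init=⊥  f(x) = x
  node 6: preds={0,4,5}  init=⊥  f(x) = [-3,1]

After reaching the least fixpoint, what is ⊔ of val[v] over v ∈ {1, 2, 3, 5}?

[-3,3]

Iteration log — 17 steps:
  step 1. node 0  ⊔preds=[1,3]  new=[-1,1]  old=⊥  +wl: 
  step 2. node 1  ⊔preds=[-1,3]  new=[-1,3]  old=[1,3]  +wl: 0
  step 3. node 2  ⊔preds=[-1,3]  new=[0,2]  old=⊥  +wl: 
  step 4. node 3  ⊔preds=[-1,3]  new=[-2,2]  old=⊥  +wl: 
  step 5. node 4  ⊔preds=[-2,2]  new=[-3,3]  old=[-1,3]  +wl: 1
  step 6. node 5  ⊔preds=[-1,1]  new=[-1,1]  old=⊥  +wl: 2
  step 7. node 6  ⊔preds=[-3,3]  new=[-3,1]  old=⊥  +wl: 5
  step 8. node 0  ⊔preds=[-3,3]  new=[-3,1]  old=[-1,1]  +wl: 6
  step 9. node 1  ⊔preds=[-3,3]  new=[-3,3]  old=[-1,3]  +wl: 0,3
  step 10. node 2  ⊔preds=[-3,3]  new=[0,2]  stable
  step 11. node 5  ⊔preds=[-3,1]  new=[-3,1]  old=[-1,1]  +wl: 2
  step 12. node 6  ⊔preds=[-3,3]  new=[-3,1]  stable
  step 13. node 0  ⊔preds=[-3,3]  new=[-3,1]  stable
  step 14. node 3  ⊔preds=[-3,3]  new=[-3,2]  old=[-2,2]  +wl: 0,4
  step 15. node 2  ⊔preds=[-3,3]  new=[0,2]  stable
  step 16. node 0  ⊔preds=[-3,3]  new=[-3,1]  stable
  step 17. node 4  ⊔preds=[-3,2]  new=[-3,3]  stable

Least fixpoint reached:
  node 0: [-3,1]
  node 1: [-3,3]
  node 2: [0,2]
  node 3: [-3,2]
  node 4: [-3,3]
  node 5: [-3,1]
  node 6: [-3,1]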